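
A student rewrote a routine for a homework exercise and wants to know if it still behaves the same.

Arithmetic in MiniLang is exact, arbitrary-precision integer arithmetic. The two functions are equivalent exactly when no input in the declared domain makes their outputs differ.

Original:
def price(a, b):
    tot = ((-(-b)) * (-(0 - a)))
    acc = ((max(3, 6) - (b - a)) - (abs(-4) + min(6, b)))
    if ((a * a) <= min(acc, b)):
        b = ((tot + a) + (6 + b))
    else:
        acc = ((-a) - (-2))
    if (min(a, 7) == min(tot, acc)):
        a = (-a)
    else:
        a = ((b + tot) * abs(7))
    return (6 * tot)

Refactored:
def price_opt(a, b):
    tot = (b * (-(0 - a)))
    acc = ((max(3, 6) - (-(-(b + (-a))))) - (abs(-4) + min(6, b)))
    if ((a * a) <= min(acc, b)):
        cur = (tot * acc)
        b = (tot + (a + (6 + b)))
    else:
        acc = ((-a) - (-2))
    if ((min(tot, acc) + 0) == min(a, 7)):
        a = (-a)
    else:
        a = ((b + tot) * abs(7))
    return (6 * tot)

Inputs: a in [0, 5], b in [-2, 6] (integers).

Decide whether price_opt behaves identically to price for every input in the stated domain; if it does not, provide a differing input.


Changes here: constant usage differs; statement counts differ; arithmetic usage differs; local variable names differ; the full 54-point sweep finds no disagreement.
verdict: equivalent


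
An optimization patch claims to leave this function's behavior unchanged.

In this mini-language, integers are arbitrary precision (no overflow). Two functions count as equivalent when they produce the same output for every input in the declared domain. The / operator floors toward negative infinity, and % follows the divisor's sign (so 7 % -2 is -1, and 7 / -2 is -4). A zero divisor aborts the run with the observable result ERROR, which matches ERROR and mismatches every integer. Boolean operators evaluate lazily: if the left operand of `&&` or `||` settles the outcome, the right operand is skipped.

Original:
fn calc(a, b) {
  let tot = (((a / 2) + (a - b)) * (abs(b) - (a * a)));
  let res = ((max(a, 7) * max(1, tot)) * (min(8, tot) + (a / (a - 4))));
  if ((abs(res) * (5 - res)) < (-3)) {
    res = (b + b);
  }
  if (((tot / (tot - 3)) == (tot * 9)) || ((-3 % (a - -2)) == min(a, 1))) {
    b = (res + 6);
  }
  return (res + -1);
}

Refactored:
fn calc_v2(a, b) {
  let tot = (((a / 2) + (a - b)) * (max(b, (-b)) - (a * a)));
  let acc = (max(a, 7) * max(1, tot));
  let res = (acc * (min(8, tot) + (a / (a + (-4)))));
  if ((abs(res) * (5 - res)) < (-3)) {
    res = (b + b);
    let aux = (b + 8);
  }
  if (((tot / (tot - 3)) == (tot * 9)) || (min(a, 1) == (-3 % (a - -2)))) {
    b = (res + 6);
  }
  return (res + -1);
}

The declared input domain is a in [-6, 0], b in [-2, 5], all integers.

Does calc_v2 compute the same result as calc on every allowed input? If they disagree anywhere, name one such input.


Differences: local variable names differ; constant usage differs; min/max/abs usage differs; statement counts differ; arithmetic usage differs — yet all 56 inputs agree.
verdict: equivalent


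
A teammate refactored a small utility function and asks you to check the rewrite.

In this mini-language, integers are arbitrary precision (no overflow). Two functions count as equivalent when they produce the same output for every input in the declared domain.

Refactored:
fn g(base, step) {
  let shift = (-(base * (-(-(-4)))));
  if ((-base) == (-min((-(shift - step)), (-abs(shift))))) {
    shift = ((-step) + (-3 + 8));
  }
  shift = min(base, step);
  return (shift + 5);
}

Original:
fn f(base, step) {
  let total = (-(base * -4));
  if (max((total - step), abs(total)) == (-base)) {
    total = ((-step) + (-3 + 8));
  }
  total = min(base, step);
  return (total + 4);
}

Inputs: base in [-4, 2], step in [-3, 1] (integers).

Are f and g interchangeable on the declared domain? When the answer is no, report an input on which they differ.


On input base=-4, step=-3, f returns 0 while g returns 1.
verdict: not equivalent; witness: base=-4, step=-3


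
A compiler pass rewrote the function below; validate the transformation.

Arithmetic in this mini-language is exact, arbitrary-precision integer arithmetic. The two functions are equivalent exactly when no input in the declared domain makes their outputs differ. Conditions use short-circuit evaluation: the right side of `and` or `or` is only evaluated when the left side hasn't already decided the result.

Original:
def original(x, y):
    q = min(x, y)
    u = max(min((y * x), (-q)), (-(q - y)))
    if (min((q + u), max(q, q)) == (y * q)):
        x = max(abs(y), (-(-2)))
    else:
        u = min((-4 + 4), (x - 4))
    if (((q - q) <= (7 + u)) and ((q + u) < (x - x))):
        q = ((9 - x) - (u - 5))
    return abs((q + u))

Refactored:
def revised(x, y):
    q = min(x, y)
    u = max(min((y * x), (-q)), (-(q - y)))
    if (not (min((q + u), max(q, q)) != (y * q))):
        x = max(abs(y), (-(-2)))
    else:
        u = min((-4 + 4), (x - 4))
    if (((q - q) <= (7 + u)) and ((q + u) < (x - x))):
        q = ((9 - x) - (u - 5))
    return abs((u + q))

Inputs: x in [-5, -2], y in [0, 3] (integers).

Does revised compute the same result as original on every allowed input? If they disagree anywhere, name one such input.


Changes here: boolean connective usage differs, comparison usage differs; the full 16-point sweep finds no disagreement.
verdict: equivalent


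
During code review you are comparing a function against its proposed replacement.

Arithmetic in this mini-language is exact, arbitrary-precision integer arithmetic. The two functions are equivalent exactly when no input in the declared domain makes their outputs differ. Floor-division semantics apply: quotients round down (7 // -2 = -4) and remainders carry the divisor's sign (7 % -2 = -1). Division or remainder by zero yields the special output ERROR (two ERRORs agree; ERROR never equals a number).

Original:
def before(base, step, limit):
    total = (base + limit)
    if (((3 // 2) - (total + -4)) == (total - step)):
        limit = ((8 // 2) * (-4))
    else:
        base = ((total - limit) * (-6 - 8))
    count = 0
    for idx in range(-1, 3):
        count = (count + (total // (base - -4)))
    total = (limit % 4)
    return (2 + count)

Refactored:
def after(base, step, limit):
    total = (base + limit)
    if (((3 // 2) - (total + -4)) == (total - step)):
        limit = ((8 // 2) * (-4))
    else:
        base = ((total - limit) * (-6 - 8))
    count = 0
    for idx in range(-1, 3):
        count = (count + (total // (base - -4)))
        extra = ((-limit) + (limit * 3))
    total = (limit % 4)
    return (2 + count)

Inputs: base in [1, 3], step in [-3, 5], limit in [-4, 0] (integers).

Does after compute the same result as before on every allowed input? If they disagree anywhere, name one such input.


Reading the diff, among the changes: local variable names differ, and statement counts differ, and constant usage differs, and arithmetic usage differs.
As a probe, take base=1, step=5, limit=0: before runs total = 1; (((3 // 2) - (total + -4)) == (total - step)) -> false; base = -14; count = 0; [idx=-1]; count = -1; [idx=0]; count = -2; [idx=1]; count = -3; [idx=2]; count = -4; total = 0; return -2; after runs total = 1; (((3 // 2) - (total + -4)) == (total - step)) -> false; base = -14; count = 0; [idx=-1]; count = -1; extra = 0; [idx=0]; count = -2; extra = 0; [idx=1]; count = -3; extra = 0; [idx=2]; count = -4; extra = 0; total = 0; return -2; both end at -2.
Checked all 135 inputs in the declared domain: the outputs agree on every one.
verdict: equivalent


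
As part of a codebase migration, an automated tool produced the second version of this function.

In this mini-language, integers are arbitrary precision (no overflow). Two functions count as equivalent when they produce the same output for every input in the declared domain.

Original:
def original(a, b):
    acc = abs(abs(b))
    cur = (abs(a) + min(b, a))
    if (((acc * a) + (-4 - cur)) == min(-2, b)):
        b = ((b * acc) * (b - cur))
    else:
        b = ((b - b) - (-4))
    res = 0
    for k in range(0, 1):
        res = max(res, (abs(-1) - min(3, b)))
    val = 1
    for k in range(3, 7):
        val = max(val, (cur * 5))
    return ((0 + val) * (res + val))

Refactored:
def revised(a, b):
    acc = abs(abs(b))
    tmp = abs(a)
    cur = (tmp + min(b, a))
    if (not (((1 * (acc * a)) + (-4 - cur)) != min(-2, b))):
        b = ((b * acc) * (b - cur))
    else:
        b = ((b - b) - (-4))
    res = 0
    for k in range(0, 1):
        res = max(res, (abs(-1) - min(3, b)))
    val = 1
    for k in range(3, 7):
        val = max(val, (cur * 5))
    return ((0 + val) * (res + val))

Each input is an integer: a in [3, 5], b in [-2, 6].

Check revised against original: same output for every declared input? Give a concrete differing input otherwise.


Side by side, the visible changes include: comparison usage differs; also statement counts differ; also arithmetic usage differs; also local variable names differ; also constant usage differs; also boolean connective usage differs.
Spot check at a=3, b=-2 — original: acc becomes 2; next cur becomes 1; next (((acc * a) + (-4 - cur)) == min(-2, b)) evaluates to false; next b becomes 4; next res becomes 0; next at k=0:; next res becomes 0; next val becomes 1; next at k=3:; next val becomes 5; next at k=4:; next val becomes 5; next at k=5:; next val becomes 5; next at k=6:; next val becomes 5; next final value 25. revised: acc becomes 2; next tmp becomes 3; next cur becomes 1; next (not (((1 * (acc * a)) + (-4 - cur)) != min(-2, b))) evaluates to false; next b becomes 4; next res becomes 0; next at k=0:; next res becomes 0; next val becomes 1; next at k=3:; next val becomes 5; next at k=4:; next val becomes 5; next at k=5:; next val becomes 5; next at k=6:; next val becomes 5; next final value 25. Both give 25.
An exhaustive pass over the 27 declared inputs shows identical outputs.
verdict: equivalent


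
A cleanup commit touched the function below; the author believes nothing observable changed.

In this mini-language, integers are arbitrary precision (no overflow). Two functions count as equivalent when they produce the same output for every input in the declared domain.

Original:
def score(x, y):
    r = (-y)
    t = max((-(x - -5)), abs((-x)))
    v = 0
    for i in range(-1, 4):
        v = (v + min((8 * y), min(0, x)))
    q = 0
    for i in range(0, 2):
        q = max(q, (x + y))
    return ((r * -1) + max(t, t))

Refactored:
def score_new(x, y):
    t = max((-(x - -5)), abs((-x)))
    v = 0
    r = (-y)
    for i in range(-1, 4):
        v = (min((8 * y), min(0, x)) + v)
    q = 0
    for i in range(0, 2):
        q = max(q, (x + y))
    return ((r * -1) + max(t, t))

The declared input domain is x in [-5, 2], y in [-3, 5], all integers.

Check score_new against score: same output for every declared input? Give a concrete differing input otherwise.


Comparing the listings, the differences include: same computation, different form.
As a probe, take x=2, y=5: score runs r := -5 | t := 2 | v := 0 | iter i=-1: | v := 0 | iter i=0: | v := 0 | iter i=1: | v := 0 | iter i=2: | v := 0 | iter i=3: | v := 0 | q := 0 | iter i=0: | q := 7 | iter i=1: | q := 7 | result 7; score_new runs t := 2 | v := 0 | r := -5 | iter i=-1: | v := 0 | iter i=0: | v := 0 | iter i=1: | v := 0 | iter i=2: | v := 0 | iter i=3: | v := 0 | q := 0 | iter i=0: | q := 7 | iter i=1: | q := 7 | result 7; both end at 7.
Sweeping the whole domain (72 inputs) finds no disagreement.
verdict: equivalent


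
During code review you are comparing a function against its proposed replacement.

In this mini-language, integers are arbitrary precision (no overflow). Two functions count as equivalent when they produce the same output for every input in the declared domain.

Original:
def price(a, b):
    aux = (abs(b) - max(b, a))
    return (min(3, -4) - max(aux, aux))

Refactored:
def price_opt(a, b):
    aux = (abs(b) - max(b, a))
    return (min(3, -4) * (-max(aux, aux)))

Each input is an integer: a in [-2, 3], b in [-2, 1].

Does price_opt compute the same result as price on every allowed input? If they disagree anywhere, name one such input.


Take a=-2, b=-2.
price: aux=4, then returns -8
price_opt: aux=4, then returns 16
-8 != 16, so the rewrite changes behavior.
verdict: not equivalent; witness: a=-2, b=-2


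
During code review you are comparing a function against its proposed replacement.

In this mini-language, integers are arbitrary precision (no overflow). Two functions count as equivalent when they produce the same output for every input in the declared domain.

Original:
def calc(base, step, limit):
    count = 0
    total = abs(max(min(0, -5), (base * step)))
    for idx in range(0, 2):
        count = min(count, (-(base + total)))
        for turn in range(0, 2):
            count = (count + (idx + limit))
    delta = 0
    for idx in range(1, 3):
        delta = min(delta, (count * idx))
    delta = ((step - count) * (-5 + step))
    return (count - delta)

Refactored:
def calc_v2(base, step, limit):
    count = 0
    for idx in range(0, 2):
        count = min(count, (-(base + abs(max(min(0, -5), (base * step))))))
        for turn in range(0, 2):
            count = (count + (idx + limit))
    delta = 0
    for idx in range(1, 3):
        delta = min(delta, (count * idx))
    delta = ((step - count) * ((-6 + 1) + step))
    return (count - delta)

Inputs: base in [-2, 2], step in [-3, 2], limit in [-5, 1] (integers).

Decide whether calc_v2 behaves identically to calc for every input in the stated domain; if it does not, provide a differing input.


Although arithmetic usage differs, plus local variable names differ, plus constant usage differs, plus statement counts differ, 210/210 inputs agree.
verdict: equivalent


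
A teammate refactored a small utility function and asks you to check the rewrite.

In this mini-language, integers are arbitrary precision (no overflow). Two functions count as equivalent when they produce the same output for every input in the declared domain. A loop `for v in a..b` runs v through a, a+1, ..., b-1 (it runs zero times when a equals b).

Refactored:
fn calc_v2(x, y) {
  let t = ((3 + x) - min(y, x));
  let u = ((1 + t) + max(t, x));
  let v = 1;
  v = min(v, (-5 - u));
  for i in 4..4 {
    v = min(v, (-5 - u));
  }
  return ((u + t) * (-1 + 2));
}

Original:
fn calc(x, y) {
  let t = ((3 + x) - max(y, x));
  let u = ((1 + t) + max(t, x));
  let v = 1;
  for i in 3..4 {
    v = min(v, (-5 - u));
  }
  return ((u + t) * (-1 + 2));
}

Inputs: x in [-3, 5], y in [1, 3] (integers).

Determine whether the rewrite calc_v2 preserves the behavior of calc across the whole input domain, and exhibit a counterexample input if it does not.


On input x=-3, y=1, calc returns -2 while calc_v2 returns 10.
verdict: not equivalent; witness: x=-3, y=1


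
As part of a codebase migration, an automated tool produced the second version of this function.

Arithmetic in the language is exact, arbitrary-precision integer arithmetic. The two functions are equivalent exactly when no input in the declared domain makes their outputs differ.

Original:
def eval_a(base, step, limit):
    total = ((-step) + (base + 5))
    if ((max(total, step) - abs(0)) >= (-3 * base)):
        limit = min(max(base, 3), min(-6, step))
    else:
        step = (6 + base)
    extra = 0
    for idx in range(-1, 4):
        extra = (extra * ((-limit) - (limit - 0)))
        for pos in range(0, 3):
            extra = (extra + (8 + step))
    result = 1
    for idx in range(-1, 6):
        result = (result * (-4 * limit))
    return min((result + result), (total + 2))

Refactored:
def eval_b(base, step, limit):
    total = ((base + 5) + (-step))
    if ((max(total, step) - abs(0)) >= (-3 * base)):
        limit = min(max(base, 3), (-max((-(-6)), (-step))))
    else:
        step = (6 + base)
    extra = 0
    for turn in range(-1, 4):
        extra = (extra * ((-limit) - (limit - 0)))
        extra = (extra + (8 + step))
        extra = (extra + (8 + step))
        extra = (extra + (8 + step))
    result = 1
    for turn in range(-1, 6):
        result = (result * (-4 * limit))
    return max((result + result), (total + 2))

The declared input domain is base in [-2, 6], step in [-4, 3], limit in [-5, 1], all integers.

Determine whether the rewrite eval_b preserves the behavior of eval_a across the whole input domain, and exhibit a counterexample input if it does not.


On input base=-2, step=-4, limit=-5, eval_a returns 9 while eval_b returns 9172942848.
verdict: not equivalent; witness: base=-2, step=-4, limit=-5


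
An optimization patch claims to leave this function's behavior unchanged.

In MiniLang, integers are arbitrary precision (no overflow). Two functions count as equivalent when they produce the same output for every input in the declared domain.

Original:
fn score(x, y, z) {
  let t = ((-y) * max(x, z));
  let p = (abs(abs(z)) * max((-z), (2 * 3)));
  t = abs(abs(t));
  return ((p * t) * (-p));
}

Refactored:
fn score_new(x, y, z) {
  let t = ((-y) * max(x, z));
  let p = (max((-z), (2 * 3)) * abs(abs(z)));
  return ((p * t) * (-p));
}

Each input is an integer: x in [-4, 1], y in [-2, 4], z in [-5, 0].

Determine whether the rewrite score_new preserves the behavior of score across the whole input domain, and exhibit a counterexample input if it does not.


Run the pair on x=-4, y=-2, z=-5.
score: t=-8, then p=30, then t=8, then returns -7200
score_new: t=-8, then p=30, then returns 7200
-7200 and 7200 differ, so these are not the same function on this domain.
verdict: not equivalent; witness: x=-4, y=-2, z=-5


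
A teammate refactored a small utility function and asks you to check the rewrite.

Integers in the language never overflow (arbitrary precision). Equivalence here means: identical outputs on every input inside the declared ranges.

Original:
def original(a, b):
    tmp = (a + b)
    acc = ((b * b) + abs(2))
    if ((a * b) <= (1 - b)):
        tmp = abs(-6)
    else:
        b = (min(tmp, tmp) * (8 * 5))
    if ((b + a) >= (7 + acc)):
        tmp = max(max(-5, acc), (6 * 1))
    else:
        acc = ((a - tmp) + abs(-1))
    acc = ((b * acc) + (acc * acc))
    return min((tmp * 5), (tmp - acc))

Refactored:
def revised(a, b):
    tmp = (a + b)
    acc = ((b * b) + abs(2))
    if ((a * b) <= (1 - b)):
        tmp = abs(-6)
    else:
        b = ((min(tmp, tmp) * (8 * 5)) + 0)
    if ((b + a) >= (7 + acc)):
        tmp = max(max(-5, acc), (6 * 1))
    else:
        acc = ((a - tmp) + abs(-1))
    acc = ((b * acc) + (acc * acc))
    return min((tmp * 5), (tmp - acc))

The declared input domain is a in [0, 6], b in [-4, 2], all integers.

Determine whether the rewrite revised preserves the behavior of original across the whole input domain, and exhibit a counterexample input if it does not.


The two versions differ — the changes include arithmetic usage differs; constant usage differs.
Tracing a=6, b=-1: original: tmp = 5; acc = 3; ((a * b) <= (1 - b)) -> true; tmp = 6; ((b + a) >= (7 + acc)) -> false; acc = 1; acc = 0; return 6 | revised: tmp = 5; acc = 3; ((a * b) <= (1 - b)) -> true; tmp = 6; ((b + a) >= (7 + acc)) -> false; acc = 1; acc = 0; return 6 — matching result 6.
Checked all 49 inputs in the declared domain: the outputs agree on every one.
verdict: equivalent


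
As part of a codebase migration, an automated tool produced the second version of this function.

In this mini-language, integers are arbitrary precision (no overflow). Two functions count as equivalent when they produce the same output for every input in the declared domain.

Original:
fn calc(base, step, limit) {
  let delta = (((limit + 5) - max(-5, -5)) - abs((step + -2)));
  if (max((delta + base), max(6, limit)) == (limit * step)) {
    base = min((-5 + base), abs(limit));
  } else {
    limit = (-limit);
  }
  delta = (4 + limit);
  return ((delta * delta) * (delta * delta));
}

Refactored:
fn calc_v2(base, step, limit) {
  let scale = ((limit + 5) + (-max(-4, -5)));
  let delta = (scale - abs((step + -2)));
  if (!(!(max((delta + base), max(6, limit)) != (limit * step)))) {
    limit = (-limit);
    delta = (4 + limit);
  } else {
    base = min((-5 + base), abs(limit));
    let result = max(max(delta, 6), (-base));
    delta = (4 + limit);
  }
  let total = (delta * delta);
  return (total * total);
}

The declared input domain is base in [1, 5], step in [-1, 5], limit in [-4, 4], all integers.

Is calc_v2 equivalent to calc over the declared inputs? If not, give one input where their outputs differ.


Run the pair on base=1, step=4, limit=3.
calc: delta=11, then (max((delta + base), max(6, limit)) == (limit * step)) is true, then base=-4, then delta=7, then returns 2401
calc_v2: scale=12, then delta=10, then (!(!(max((delta + base), max(6, limit)) != (limit * step)))) is true, then limit=-3, then delta=1, then total=1, then returns 1
2401 and 1 differ, so these are not the same function on this domain.
verdict: not equivalent; witness: base=1, step=4, limit=3


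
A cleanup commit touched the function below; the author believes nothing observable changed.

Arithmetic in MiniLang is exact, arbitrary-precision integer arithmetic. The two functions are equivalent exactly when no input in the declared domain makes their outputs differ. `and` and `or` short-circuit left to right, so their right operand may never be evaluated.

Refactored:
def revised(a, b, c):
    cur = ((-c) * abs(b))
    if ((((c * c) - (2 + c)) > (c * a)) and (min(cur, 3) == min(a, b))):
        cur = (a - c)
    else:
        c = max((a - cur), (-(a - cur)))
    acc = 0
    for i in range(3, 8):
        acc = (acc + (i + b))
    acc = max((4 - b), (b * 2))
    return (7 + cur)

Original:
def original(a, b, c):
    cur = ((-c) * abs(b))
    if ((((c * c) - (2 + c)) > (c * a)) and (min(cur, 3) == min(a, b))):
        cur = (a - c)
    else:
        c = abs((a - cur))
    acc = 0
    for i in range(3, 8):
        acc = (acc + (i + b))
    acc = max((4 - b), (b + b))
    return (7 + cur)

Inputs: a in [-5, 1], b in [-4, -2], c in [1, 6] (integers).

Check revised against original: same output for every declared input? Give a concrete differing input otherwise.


Behavior is preserved: although constant usage differs, min/max/abs usage differs, arithmetic usage differs, the outputs never diverge.
Spot check at a=-4, b=-4, c=4 — original: cur := -16 | ((((c * c) - (2 + c)) > (c * a)) and (min(cur, 3) == min(a, b))): false | c := 12 | acc := 0 | iter i=3: | acc := -1 | iter i=4: | acc := -1 | iter i=5: | acc := 0 | iter i=6: | acc := 2 | iter i=7: | acc := 5 | acc := 8 | result -9. revised: cur := -16 | ((((c * c) - (2 + c)) > (c * a)) and (min(cur, 3) == min(a, b))): false | c := 12 | acc := 0 | iter i=3: | acc := -1 | iter i=4: | acc := -1 | iter i=5: | acc := 0 | iter i=6: | acc := 2 | iter i=7: | acc := 5 | acc := 8 | result -9. Both give -9.
An exhaustive pass over the 126 declared inputs shows identical outputs.
verdict: equivalent


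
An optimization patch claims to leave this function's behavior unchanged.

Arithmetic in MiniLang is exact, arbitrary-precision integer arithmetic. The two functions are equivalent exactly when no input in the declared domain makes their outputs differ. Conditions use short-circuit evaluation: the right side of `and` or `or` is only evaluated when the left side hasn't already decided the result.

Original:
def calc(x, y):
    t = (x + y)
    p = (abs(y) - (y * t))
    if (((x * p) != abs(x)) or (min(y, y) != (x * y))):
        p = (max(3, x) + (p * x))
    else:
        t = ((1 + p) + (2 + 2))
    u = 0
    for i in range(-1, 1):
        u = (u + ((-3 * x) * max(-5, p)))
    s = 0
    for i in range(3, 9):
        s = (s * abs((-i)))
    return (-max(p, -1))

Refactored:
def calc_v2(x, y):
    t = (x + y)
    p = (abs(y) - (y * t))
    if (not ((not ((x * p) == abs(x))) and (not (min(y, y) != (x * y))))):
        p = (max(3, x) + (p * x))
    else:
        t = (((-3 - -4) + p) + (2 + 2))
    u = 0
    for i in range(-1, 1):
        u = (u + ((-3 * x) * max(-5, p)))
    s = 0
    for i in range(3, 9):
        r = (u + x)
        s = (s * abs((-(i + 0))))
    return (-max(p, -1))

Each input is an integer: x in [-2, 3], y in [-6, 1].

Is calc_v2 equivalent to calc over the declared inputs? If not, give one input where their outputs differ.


Evaluate both at x=-2, y=0.
calc: t = -2; p = 0; (((x * p) != abs(x)) or (min(y, y) != (x * y))) -> true; p = 3; u = 0; [i=-1]; u = 18; [i=0]; u = 36; s = 0; [i=3]; s = 0; [i=4]; s = 0; [i=5]; s = 0; [i=6]; s = 0; [i=7]; s = 0; [i=8]; s = 0; return -3
calc_v2: t = -2; p = 0; (not ((not ((x * p) == abs(x))) and (not (min(y, y) != (x * y))))) -> false; t = 5; u = 0; [i=-1]; u = 0; [i=0]; u = 0; s = 0; [i=3]; r = -2; s = 0; [i=4]; r = -2; s = 0; [i=5]; r = -2; s = 0; [i=6]; r = -2; s = 0; [i=7]; r = -2; s = 0; [i=8]; r = -2; s = 0; return 0
-3 vs 0 — the two versions disagree here.
verdict: not equivalent; witness: x=-2, y=0


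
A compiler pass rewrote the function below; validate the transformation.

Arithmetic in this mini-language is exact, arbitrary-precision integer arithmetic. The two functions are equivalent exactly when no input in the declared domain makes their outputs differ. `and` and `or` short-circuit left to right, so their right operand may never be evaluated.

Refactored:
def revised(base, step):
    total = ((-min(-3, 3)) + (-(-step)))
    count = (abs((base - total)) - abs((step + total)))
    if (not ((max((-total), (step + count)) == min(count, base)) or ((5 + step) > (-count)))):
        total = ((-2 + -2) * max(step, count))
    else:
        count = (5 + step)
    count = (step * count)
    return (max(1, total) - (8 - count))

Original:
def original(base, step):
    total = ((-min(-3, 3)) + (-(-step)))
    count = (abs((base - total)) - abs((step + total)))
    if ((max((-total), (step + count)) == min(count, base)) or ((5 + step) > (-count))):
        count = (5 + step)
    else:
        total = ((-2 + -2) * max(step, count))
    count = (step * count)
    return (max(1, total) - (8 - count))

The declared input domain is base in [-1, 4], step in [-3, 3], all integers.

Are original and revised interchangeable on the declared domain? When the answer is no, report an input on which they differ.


Changes here: boolean connective usage differs; the full 42-point sweep finds no disagreement.
verdict: equivalent


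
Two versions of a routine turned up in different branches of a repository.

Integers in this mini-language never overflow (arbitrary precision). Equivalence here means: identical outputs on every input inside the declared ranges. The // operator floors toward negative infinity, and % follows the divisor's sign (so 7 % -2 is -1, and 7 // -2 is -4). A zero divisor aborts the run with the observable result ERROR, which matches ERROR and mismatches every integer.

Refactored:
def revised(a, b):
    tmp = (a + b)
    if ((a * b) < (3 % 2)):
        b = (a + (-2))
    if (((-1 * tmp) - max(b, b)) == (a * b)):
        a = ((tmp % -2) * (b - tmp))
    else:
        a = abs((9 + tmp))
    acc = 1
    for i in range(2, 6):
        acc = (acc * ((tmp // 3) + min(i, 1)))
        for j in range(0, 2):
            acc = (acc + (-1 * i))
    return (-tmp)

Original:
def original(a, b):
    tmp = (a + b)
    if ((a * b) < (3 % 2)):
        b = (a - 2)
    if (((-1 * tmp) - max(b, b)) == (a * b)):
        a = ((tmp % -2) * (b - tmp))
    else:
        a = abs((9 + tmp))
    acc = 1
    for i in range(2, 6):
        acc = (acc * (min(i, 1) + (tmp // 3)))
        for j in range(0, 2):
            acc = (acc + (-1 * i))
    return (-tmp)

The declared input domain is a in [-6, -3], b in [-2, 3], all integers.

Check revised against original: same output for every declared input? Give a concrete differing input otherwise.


Side by side, the visible changes include: arithmetic usage differs.
Spot check at a=-4, b=-1 — original: tmp = -5; ((a * b) < (3 % 2)) -> false; (((-1 * tmp) - max(b, b)) == (a * b)) -> false; a = 4; acc = 1; [i=2]; acc = -1; [j=0]; acc = -3; [j=1]; acc = -5; [i=3]; acc = 5; [j=0]; acc = 2; [j=1]; acc = -1; [i=4]; acc = 1; [j=0]; acc = -3; [j=1]; acc = -7; [i=5]; acc = 7; [j=0]; acc = 2; [j=1]; acc = -3; return 5. revised: tmp = -5; ((a * b) < (3 % 2)) -> false; (((-1 * tmp) - max(b, b)) == (a * b)) -> false; a = 4; acc = 1; [i=2]; acc = -1; [j=0]; acc = -3; [j=1]; acc = -5; [i=3]; acc = 5; [j=0]; acc = 2; [j=1]; acc = -1; [i=4]; acc = 1; [j=0]; acc = -3; [j=1]; acc = -7; [i=5]; acc = 7; [j=0]; acc = 2; [j=1]; acc = -3; return 5. Both give 5.
Every one of the 24 inputs gives matching results.
verdict: equivalent


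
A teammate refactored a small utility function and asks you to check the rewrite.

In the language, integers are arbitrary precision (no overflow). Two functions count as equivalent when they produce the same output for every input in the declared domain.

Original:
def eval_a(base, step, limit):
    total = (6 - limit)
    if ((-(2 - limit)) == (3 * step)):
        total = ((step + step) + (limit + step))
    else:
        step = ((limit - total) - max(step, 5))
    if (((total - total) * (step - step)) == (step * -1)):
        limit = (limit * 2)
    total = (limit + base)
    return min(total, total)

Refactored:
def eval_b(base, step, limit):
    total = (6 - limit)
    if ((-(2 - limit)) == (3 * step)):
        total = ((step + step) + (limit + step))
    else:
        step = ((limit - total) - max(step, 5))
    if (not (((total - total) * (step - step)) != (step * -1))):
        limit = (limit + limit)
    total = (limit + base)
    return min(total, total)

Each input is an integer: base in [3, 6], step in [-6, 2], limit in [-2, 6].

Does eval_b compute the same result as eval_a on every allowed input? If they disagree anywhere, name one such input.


Comparing the listings, the differences include: boolean connective usage differs, comparison usage differs, arithmetic usage differs, constant usage differs.
As a probe, take base=6, step=-4, limit=1: eval_a runs total becomes 5; next ((-(2 - limit)) == (3 * step)) evaluates to false; next step becomes -9; next (((total - total) * (step - step)) == (step * -1)) evaluates to false; next total becomes 7; next final value 7; eval_b runs total becomes 5; next ((-(2 - limit)) == (3 * step)) evaluates to false; next step becomes -9; next (not (((total - total) * (step - step)) != (step * -1))) evaluates to false; next total becomes 7; next final value 7; both end at 7.
Every one of the 324 inputs gives matching results.
verdict: equivalent


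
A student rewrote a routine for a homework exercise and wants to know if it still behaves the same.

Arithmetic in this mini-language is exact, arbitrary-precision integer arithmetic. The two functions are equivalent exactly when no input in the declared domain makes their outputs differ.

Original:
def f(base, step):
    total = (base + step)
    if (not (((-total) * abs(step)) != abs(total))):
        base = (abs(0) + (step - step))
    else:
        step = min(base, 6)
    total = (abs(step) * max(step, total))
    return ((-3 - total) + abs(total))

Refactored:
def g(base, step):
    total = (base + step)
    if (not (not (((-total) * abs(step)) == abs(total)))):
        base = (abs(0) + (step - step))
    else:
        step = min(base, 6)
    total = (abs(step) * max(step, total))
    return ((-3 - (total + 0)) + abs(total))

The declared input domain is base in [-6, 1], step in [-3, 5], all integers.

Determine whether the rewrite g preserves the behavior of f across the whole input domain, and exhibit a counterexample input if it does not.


Side by side, the visible changes include: arithmetic usage differs; comparison usage differs; constant usage differs; boolean connective usage differs.
Spot check at base=-6, step=-2 — f: total becomes -8; next (not (((-total) * abs(step)) != abs(total))) evaluates to false; next step becomes -6; next total becomes -36; next final value 69. g: total becomes -8; next (not (not (((-total) * abs(step)) == abs(total)))) evaluates to false; next step becomes -6; next total becomes -36; next final value 69. Both give 69.
Checked all 72 inputs in the declared domain: the outputs agree on every one.
verdict: equivalent


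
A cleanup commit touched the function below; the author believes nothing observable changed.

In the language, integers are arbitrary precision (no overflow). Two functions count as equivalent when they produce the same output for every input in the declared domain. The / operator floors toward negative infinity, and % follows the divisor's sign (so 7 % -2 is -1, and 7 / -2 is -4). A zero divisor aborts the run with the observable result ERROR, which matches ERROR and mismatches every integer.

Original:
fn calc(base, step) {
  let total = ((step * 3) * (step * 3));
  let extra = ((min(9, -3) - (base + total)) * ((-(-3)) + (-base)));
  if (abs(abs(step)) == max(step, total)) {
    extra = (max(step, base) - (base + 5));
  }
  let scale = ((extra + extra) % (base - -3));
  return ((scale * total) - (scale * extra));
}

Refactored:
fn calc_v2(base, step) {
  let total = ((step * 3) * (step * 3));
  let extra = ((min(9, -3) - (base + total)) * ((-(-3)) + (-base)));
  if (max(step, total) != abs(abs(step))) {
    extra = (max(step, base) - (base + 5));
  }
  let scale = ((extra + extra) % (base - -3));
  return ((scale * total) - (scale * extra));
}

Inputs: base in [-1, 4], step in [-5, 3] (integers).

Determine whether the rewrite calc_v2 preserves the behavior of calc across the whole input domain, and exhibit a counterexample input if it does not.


Not equivalent: base=0, step=-5 separates them (0 vs 460).
calc: total=225, then extra=-684, then (abs(abs(step)) == max(step, total)) is false, then scale=0, then returns 0
calc_v2: total=225, then extra=-684, then (max(step, total) != abs(abs(step))) is true, then extra=-5, then scale=2, then returns 460
verdict: not equivalent; witness: base=0, step=-5


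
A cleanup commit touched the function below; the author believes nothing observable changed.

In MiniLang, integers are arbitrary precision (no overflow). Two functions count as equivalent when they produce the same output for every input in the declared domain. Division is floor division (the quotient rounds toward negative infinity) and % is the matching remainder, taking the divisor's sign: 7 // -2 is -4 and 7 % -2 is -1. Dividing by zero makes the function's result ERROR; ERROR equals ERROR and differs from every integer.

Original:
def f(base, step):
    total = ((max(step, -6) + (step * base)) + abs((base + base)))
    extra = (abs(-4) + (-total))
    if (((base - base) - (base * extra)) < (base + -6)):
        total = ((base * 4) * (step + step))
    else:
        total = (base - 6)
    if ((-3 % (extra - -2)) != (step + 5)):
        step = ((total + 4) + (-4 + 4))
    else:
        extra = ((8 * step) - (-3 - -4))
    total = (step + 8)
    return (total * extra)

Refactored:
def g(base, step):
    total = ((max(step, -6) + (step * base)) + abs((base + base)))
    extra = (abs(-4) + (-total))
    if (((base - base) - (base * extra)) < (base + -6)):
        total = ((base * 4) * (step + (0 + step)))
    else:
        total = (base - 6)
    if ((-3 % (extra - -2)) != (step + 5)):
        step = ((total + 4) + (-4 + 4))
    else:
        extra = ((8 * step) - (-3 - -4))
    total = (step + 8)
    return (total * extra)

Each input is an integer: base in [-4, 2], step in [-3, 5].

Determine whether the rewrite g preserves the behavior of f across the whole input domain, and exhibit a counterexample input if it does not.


Although constant usage differs, plus arithmetic usage differs, 63/63 inputs agree.
verdict: equivalent


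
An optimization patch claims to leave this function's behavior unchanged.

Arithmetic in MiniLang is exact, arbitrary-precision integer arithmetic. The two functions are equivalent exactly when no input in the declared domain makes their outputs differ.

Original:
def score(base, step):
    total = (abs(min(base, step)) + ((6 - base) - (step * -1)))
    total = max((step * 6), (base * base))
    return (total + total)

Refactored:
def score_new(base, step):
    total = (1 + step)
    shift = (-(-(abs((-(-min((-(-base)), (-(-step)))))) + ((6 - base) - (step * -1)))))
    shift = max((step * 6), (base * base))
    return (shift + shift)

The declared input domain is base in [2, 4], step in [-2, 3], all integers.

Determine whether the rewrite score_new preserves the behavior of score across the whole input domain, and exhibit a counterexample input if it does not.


Behavior is preserved: although constant usage differs; statement counts differ; arithmetic usage differs; local variable names differ, the outputs never diverge.
One worked example (base=3, step=3) — score: total becomes 9; next total becomes 18; next final value 36; score_new: total becomes 4; next shift becomes 9; next shift becomes 18; next final value 36; agreement on 36.
Checked all 18 inputs in the declared domain: the outputs agree on every one.
verdict: equivalent


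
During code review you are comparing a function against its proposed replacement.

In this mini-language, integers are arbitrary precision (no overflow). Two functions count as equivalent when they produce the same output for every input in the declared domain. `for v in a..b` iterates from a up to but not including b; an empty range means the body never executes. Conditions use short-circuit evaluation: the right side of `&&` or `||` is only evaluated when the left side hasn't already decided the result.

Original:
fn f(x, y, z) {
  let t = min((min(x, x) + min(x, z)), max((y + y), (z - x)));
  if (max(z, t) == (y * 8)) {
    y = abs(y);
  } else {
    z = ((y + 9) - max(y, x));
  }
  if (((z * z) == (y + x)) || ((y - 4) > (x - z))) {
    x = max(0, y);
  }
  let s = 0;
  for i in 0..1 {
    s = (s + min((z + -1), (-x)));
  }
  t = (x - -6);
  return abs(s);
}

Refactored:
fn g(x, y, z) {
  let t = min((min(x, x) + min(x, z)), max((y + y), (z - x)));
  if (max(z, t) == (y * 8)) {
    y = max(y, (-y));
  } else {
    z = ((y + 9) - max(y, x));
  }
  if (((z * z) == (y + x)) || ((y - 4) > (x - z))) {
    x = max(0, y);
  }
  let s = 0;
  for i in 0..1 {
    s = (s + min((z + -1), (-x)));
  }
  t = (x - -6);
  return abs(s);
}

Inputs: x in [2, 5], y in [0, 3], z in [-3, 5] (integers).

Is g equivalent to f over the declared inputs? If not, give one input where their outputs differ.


Reading the diff, among the changes: min/max/abs usage differs.
One worked example (x=2, y=2, z=-2) — f: t becomes 0; next (max(z, t) == (y * 8)) evaluates to false; next z becomes 9; next (((z * z) == (y + x)) || ((y - 4) > (x - z))) evaluates to true; next x becomes 2; next s becomes 0; next at i=0:; next s becomes -2; next t becomes 8; next final value 2; g: t becomes 0; next (max(z, t) == (y * 8)) evaluates to false; next z becomes 9; next (((z * z) == (y + x)) || ((y - 4) > (x - z))) evaluates to true; next x becomes 2; next s becomes 0; next at i=0:; next s becomes -2; next t becomes 8; next final value 2; agreement on 2.
Checked all 144 inputs in the declared domain: the outputs agree on every one.
verdict: equivalent


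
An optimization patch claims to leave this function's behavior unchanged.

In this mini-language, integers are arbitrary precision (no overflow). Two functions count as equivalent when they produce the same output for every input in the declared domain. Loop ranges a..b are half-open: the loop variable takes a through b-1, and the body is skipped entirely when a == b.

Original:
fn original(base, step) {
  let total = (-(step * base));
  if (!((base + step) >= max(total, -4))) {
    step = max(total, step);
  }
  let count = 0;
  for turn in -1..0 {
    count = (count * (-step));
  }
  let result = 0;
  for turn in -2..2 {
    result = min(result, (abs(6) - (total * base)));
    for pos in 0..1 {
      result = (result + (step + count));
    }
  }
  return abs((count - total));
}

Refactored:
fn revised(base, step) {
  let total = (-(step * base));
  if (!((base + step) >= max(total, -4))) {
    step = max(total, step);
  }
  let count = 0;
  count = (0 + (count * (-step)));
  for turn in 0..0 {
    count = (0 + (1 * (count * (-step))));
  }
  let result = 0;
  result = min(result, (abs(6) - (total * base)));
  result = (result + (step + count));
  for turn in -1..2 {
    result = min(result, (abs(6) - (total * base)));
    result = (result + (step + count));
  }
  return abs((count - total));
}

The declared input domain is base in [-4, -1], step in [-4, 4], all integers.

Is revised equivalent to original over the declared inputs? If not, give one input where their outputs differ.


Changes here: local variable names differ, plus arithmetic usage differs, plus min/max/abs usage differs, plus statement counts differ, plus constant usage differs, plus loop structure differs; the full 36-point sweep finds no disagreement.
verdict: equivalent
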